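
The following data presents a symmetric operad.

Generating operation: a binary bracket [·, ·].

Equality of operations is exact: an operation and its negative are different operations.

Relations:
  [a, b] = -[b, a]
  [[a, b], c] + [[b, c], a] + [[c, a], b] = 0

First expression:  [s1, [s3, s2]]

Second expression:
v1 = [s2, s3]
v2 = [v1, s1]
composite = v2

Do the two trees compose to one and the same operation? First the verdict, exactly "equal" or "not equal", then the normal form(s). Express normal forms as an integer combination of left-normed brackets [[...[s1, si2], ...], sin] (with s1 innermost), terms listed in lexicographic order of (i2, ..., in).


equal — both sides give -[[s1, s2], s3] + [[s1, s3], s2]

The first expression reduces to -[[s1, s2], s3] + [[s1, s3], s2]
The second expression reduces to -[[s1, s2], s3] + [[s1, s3], s2]
The forms coincide; equal.


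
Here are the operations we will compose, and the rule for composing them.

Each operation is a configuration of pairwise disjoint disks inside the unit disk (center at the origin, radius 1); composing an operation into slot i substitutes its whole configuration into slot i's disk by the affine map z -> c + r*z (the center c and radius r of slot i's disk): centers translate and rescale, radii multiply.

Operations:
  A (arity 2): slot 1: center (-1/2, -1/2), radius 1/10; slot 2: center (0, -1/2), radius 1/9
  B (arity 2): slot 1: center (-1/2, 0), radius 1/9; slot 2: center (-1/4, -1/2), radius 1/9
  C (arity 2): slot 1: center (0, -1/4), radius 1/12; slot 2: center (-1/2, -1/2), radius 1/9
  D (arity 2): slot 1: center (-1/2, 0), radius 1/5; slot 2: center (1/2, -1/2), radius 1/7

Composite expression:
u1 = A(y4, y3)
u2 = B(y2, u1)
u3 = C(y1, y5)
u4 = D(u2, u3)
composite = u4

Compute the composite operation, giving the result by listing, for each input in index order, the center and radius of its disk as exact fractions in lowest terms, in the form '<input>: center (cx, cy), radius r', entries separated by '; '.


y1: center (1/2, -15/28), radius 1/84; y2: center (-3/5, 0), radius 1/45; y3: center (-11/20, -1/9), radius 1/405; y4: center (-101/180, -1/9), radius 1/450; y5: center (3/7, -4/7), radius 1/63

Follow each y-input down from D: c' goes to c + r*c', radius to r*r'.
input y2: composing its 2 substitution steps yields center (-3/5, 0), radius 1/45
input y4: composing its 3 substitution steps yields center (-101/180, -1/9), radius 1/450
input y3: composing its 3 substitution steps yields center (-11/20, -1/9), radius 1/405
input y1: composing its 2 substitution steps yields center (1/2, -15/28), radius 1/84
input y5: composing its 2 substitution steps yields center (3/7, -4/7), radius 1/63


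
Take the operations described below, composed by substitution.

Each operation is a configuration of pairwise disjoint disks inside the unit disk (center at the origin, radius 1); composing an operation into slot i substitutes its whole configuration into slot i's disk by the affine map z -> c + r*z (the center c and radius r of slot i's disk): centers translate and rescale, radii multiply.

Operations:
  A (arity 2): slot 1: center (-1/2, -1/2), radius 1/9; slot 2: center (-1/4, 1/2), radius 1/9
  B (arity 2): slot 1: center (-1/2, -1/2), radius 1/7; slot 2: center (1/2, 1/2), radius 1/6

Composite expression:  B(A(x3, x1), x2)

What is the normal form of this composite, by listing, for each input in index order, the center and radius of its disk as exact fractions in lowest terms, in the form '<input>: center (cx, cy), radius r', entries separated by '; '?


x1: center (-15/28, -3/7), radius 1/63; x2: center (1/2, 1/2), radius 1/6; x3: center (-4/7, -4/7), radius 1/63

Below B, radii multiply path by path; the x-disk centers shift.
x3 passes through 2 substitutions, ending at center (-4/7, -4/7), radius 1/63
x1 passes through 2 substitutions, ending at center (-15/28, -3/7), radius 1/63
x2 passes through 1 substitution, ending at center (1/2, 1/2), radius 1/6


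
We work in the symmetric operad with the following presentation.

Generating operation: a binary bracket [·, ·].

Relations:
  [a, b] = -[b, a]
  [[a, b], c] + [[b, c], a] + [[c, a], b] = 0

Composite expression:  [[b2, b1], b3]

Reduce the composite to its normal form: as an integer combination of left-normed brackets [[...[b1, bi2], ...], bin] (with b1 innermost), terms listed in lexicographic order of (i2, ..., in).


A multilinear Lie element is pinned by b1-initial words (b1 innermost).
Composite bracket: [[b2, b1], b3]
Full expansion: 4 signed words from ab - ba (2^2 = 4).
Only words starting with b1 matter:
  the word b1b2b3 carries sign -1 and contributes -[[b1, b2], b3]

-[[b1, b2], b3]


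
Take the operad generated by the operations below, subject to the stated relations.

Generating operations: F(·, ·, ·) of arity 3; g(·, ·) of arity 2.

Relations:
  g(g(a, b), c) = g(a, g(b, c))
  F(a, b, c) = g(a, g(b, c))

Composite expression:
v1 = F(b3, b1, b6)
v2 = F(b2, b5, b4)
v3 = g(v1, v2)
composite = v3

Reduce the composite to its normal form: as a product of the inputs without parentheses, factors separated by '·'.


Under associativity of g, the answer is the b's in reading order.
F(b3, b1, b6) spells out as b3 · b1 · b6
F(b2, b5, b4) spells out as b2 · b5 · b4
g(F(b3, b1, b6), F(b2, b5, b4)) spells out as b3 · b1 · b6 · b2 · b5 · b4

b3 · b1 · b6 · b2 · b5 · b4


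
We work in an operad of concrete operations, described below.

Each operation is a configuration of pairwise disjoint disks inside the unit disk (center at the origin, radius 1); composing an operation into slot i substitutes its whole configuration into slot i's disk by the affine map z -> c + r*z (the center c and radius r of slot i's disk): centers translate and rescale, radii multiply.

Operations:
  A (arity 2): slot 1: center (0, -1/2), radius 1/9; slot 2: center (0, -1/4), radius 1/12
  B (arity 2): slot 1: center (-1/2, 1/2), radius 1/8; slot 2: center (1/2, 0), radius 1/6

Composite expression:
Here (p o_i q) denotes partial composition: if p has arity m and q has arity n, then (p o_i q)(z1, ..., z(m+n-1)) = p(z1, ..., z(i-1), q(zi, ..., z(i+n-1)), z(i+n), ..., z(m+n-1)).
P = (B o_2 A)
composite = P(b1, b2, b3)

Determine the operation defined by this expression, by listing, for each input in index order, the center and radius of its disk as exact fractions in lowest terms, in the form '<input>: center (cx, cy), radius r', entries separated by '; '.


Below B, radii multiply path by path; the b-disk centers shift.
b1: after 1 affine step, its disk has center (-1/2, 1/2), radius 1/8
b2: after 2 affine steps, its disk has center (1/2, -1/12), radius 1/54
b3: after 2 affine steps, its disk has center (1/2, -1/24), radius 1/72

b1: center (-1/2, 1/2), radius 1/8; b2: center (1/2, -1/12), radius 1/54; b3: center (1/2, -1/24), radius 1/72


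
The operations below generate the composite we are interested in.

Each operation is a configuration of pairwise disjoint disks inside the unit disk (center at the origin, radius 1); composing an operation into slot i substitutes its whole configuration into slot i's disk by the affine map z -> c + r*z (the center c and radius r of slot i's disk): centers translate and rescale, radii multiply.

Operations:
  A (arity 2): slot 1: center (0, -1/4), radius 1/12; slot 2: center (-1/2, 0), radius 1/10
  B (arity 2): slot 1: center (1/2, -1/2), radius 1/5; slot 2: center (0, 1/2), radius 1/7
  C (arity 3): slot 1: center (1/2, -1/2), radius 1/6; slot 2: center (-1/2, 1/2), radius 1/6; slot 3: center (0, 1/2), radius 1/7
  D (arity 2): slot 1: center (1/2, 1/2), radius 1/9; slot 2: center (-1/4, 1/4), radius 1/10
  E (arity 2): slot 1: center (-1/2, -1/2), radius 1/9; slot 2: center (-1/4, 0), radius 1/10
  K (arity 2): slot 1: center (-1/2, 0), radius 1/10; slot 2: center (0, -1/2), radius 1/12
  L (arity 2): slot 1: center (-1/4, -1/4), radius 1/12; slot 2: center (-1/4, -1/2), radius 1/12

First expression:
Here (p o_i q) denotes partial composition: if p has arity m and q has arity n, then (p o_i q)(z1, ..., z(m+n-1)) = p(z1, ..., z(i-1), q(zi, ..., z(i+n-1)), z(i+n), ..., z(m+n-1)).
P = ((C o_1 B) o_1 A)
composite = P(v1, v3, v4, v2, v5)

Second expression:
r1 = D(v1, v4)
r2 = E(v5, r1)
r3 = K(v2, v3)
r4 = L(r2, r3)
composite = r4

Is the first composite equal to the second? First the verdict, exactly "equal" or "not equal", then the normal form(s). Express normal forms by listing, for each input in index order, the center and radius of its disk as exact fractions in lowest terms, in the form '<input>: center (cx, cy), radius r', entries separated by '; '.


not equal; the first gives v1: center (7/12, -71/120), radius 1/360; v2: center (-1/2, 1/2), radius 1/6; v3: center (17/30, -7/12), radius 1/300; v4: center (1/2, -5/12), radius 1/42; v5: center (0, 1/2), radius 1/7 and the second v1: center (-4/15, -59/240), radius 1/1080; v2: center (-7/24, -1/2), radius 1/120; v3: center (-1/4, -13/24), radius 1/144; v4: center (-131/480, -119/480), radius 1/1200; v5: center (-7/24, -7/24), radius 1/108

Normal form of the first expression: v1: center (7/12, -71/120), radius 1/360; v2: center (-1/2, 1/2), radius 1/6; v3: center (17/30, -7/12), radius 1/300; v4: center (1/2, -5/12), radius 1/42; v5: center (0, 1/2), radius 1/7
Normal form of the second expression: v1: center (-4/15, -59/240), radius 1/1080; v2: center (-7/24, -1/2), radius 1/120; v3: center (-1/4, -13/24), radius 1/144; v4: center (-131/480, -119/480), radius 1/1200; v5: center (-7/24, -7/24), radius 1/108
They disagree, so not equal.


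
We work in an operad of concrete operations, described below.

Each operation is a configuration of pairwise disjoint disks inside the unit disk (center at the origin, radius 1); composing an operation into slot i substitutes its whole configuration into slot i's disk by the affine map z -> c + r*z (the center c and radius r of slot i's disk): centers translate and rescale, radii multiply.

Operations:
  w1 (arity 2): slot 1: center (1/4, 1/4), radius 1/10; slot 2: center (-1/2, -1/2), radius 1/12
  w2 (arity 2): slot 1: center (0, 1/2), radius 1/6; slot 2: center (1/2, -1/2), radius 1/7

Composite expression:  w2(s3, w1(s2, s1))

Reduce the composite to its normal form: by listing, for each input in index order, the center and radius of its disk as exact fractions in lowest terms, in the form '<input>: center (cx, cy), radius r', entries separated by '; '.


s1: center (3/7, -4/7), radius 1/84; s2: center (15/28, -13/28), radius 1/70; s3: center (0, 1/2), radius 1/6

Each s-disk chains the slot maps above it in w2; radii multiply.
for s3, the 1-step affine chain lands on center (0, 1/2), radius 1/6
for s2, the 2-step affine chain lands on center (15/28, -13/28), radius 1/70
for s1, the 2-step affine chain lands on center (3/7, -4/7), radius 1/84


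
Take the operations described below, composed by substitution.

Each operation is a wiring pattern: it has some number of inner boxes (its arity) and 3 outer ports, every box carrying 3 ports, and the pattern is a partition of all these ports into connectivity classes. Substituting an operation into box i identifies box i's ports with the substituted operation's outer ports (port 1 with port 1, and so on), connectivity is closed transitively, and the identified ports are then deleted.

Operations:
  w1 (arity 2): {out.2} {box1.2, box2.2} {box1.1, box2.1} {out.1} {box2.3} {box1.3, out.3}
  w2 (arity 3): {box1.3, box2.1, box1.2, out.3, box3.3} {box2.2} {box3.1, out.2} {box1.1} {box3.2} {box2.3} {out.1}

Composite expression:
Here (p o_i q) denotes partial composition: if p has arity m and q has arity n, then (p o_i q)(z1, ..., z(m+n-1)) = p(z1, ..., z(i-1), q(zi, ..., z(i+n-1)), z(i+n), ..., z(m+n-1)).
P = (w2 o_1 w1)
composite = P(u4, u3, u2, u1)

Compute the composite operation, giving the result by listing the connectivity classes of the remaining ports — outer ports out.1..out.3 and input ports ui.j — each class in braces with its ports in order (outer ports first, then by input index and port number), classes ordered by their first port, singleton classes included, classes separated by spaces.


Treat the ports identified at w2 as solder joints: merge, then drop.
stage w1: inputs (u4, u3), connectivity {out.1} {out.2} {out.3, u4.3} {u3.1, u4.1} {u3.2, u4.2} {u3.3}, out.j its boundary
stage w2: inputs (u4, u3, u2, u1), connectivity {out.1} {out.2, u1.1} {out.3, u1.3, u2.1, u4.3} {u1.2} {u2.2} {u2.3} {u3.1, u4.1} {u3.2, u4.2} {u3.3}, out.j its boundary

{out.1} {out.2, u1.1} {out.3, u1.3, u2.1, u4.3} {u1.2} {u2.2} {u2.3} {u3.1, u4.1} {u3.2, u4.2} {u3.3}


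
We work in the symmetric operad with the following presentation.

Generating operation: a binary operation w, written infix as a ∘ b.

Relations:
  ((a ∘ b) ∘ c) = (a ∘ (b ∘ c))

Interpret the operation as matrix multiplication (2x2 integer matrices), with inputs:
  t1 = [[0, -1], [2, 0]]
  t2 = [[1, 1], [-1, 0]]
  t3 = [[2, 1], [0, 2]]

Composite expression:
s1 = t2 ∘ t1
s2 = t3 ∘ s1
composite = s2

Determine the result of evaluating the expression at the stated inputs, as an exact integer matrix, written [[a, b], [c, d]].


(t2 ∘ t1) = [[2, -1], [0, 1]]
(t3 ∘ (t2 ∘ t1)) = [[4, -1], [0, 2]]

[[4, -1], [0, 2]]


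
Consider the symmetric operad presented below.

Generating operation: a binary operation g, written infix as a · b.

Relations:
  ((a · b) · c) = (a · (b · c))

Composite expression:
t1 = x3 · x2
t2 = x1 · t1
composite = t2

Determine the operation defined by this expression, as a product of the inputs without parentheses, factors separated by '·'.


x1 · x3 · x2


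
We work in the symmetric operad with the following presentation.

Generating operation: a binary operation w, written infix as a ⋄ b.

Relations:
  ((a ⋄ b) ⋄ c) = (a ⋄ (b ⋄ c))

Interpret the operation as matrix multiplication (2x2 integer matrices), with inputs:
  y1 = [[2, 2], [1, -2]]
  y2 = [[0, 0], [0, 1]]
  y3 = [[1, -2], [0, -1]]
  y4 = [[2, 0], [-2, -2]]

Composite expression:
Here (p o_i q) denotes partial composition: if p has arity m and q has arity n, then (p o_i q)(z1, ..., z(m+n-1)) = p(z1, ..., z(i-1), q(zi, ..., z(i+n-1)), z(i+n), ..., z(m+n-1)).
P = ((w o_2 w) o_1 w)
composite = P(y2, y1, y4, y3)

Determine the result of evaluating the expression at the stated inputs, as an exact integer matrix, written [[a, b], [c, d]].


[[0, 0], [6, -16]]

(y2 ⋄ y1) = [[0, 0], [1, -2]]
(y4 ⋄ y3) = [[2, -4], [-2, 6]]
((y2 ⋄ y1) ⋄ (y4 ⋄ y3)) = [[0, 0], [6, -16]]


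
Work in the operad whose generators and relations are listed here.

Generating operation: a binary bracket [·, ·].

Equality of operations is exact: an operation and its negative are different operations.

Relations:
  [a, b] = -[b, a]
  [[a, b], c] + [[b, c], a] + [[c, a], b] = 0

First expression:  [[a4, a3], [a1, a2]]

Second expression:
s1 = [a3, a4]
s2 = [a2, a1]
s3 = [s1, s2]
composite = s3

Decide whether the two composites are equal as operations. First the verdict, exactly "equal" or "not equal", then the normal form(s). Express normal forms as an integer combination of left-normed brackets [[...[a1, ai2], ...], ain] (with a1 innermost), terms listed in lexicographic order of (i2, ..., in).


The first expression reduces to [[[a1, a2], a3], a4] - [[[a1, a2], a4], a3]
The second expression reduces to [[[a1, a2], a3], a4] - [[[a1, a2], a4], a3]
The normal forms match — equal.

equal — both sides give [[[a1, a2], a3], a4] - [[[a1, a2], a4], a3]


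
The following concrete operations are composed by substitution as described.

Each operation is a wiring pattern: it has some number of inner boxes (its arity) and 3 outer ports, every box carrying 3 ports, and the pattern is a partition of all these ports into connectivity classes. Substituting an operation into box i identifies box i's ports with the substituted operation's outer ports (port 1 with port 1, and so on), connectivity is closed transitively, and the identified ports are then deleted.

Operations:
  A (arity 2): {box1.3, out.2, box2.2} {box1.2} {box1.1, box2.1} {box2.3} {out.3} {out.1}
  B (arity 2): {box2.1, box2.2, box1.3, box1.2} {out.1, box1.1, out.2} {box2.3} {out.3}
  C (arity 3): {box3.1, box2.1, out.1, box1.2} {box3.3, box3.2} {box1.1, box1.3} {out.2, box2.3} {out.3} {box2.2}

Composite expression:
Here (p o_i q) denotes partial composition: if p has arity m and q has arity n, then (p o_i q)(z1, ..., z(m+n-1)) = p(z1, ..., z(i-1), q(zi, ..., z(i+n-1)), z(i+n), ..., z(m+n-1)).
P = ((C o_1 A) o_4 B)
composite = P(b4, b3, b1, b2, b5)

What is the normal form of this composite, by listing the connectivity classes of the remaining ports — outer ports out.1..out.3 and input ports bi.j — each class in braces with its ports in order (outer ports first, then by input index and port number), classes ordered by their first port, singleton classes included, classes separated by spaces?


{out.1, b1.1, b2.1, b3.2, b4.3} {out.2, b1.3} {out.3} {b1.2} {b2.2, b2.3, b5.1, b5.2} {b3.1, b4.1} {b3.3} {b4.2} {b5.3}


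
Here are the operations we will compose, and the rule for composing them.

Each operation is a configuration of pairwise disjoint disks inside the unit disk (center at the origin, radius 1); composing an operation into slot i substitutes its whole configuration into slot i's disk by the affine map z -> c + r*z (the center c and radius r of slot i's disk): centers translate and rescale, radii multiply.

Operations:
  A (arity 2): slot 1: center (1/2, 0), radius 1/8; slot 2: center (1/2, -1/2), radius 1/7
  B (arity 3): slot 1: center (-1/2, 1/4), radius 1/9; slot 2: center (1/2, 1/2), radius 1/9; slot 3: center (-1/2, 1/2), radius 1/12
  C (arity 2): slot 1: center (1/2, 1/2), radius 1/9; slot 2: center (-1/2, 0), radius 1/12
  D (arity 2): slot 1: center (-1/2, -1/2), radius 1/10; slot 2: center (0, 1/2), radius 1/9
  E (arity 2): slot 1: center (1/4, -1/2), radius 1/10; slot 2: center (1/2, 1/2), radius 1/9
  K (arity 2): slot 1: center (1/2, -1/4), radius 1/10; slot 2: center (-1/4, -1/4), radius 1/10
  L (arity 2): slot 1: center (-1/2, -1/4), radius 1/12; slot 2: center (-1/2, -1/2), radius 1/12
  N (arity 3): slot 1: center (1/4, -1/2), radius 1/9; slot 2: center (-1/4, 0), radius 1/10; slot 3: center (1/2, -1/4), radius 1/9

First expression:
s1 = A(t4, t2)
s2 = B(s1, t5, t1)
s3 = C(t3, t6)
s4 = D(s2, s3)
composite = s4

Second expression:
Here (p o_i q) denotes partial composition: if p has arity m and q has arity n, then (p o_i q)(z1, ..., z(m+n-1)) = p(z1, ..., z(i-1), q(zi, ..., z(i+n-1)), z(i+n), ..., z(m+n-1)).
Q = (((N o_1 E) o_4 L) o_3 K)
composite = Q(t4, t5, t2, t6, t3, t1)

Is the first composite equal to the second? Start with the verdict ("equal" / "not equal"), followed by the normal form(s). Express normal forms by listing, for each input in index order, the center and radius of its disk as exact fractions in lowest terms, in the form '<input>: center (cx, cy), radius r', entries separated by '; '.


not equal — first t1: center (-11/20, -9/20), radius 1/120; t2: center (-49/90, -173/360), radius 1/630; t3: center (1/18, 5/9), radius 1/81; t4: center (-49/90, -19/40), radius 1/720; t5: center (-9/20, -9/20), radius 1/90; t6: center (-1/18, 1/2), radius 1/108, second t1: center (4/9, -11/36), radius 1/108; t2: center (-1/5, -1/40), radius 1/100; t3: center (4/9, -5/18), radius 1/108; t4: center (5/18, -5/9), radius 1/90; t5: center (11/36, -4/9), radius 1/81; t6: center (-11/40, -1/40), radius 1/100

Normal form of the first expression: t1: center (-11/20, -9/20), radius 1/120; t2: center (-49/90, -173/360), radius 1/630; t3: center (1/18, 5/9), radius 1/81; t4: center (-49/90, -19/40), radius 1/720; t5: center (-9/20, -9/20), radius 1/90; t6: center (-1/18, 1/2), radius 1/108
Normal form of the second expression: t1: center (4/9, -11/36), radius 1/108; t2: center (-1/5, -1/40), radius 1/100; t3: center (4/9, -5/18), radius 1/108; t4: center (5/18, -5/9), radius 1/90; t5: center (11/36, -4/9), radius 1/81; t6: center (-11/40, -1/40), radius 1/100
Different reductions; not equal.


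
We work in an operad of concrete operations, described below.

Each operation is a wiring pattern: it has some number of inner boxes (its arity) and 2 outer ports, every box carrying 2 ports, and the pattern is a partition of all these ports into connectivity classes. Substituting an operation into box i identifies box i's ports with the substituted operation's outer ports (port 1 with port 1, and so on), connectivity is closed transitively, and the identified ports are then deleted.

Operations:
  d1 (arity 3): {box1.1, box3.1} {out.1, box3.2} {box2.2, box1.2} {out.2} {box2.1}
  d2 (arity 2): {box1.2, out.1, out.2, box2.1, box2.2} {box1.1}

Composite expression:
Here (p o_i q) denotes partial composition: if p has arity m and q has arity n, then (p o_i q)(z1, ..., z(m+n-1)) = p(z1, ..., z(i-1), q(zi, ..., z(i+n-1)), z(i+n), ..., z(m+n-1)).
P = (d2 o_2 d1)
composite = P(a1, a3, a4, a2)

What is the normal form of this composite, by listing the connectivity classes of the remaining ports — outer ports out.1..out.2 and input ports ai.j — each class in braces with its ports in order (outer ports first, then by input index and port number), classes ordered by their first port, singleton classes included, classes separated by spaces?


{out.1, out.2, a1.2, a2.2} {a1.1} {a2.1, a3.1} {a3.2, a4.2} {a4.1}

Reachability decides: close wires over d2-identified ports.
after d1, the pattern on (a3, a4, a2) reads {out.1, a2.2} {out.2} {a2.1, a3.1} {a3.2, a4.2} {a4.1} (out.j = its outer ports)
after d2, the pattern on (a1, a3, a4, a2) reads {out.1, out.2, a1.2, a2.2} {a1.1} {a2.1, a3.1} {a3.2, a4.2} {a4.1} (out.j = its outer ports)


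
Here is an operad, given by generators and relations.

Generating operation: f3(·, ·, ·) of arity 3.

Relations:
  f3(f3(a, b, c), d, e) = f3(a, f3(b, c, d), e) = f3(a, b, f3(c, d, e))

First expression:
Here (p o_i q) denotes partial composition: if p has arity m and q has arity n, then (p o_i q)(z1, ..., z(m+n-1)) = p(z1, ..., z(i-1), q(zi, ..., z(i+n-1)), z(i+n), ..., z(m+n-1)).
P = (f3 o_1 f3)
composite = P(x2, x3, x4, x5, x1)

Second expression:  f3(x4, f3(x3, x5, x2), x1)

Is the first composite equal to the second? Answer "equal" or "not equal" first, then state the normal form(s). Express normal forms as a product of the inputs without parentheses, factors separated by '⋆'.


not equal — first x2 ⋆ x3 ⋆ x4 ⋆ x5 ⋆ x1, second x4 ⋆ x3 ⋆ x5 ⋆ x2 ⋆ x1


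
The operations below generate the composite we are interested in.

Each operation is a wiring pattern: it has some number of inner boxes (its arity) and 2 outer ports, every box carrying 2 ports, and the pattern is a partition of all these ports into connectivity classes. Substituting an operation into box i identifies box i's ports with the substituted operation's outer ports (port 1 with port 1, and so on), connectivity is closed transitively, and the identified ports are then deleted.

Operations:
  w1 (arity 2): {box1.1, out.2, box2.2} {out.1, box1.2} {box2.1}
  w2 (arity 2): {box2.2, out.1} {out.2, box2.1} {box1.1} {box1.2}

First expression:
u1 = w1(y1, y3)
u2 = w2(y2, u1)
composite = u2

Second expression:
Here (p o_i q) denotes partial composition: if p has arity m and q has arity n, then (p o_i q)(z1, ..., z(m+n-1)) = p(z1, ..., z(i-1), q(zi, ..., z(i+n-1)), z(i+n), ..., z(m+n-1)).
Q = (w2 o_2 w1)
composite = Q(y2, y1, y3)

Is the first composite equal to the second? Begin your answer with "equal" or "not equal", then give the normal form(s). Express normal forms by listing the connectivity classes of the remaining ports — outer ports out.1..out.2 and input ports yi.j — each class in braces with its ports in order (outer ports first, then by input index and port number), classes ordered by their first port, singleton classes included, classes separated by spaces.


The first expression, normalized: {out.1, y1.1, y3.2} {out.2, y1.2} {y2.1} {y2.2} {y3.1}
The second expression, normalized: {out.1, y1.1, y3.2} {out.2, y1.2} {y2.1} {y2.2} {y3.1}
One common form — equal.

equal; both compose to {out.1, y1.1, y3.2} {out.2, y1.2} {y2.1} {y2.2} {y3.1}


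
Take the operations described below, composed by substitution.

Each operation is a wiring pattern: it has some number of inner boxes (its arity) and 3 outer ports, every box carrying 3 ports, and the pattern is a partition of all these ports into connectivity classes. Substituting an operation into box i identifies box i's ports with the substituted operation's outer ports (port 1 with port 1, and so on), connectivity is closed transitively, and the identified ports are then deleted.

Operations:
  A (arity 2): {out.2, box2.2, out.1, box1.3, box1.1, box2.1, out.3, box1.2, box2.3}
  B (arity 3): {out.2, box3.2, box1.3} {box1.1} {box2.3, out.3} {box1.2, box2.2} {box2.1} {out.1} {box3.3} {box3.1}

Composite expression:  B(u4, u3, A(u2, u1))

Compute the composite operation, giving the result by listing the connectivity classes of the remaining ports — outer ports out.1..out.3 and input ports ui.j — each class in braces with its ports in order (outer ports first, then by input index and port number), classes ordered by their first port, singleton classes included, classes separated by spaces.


{out.1} {out.2, u1.1, u1.2, u1.3, u2.1, u2.2, u2.3, u4.3} {out.3, u3.3} {u3.1} {u3.2, u4.2} {u4.1}


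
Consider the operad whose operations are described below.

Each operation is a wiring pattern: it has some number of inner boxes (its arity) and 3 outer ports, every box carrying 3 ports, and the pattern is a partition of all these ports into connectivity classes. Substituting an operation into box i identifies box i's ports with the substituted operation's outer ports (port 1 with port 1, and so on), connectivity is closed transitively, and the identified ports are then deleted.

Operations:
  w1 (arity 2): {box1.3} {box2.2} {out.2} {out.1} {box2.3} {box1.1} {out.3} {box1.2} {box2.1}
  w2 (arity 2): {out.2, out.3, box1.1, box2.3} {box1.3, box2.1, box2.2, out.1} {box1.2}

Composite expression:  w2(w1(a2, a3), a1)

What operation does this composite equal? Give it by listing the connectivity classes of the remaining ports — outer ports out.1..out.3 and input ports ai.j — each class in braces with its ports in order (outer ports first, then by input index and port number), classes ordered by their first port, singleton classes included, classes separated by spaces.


{out.1, a1.1, a1.2} {out.2, out.3, a1.3} {a2.1} {a2.2} {a2.3} {a3.1} {a3.2} {a3.3}

Reachability decides: close wires over w2-identified ports.
composing w1 on (a2, a3), with out.j its own outer ports: {out.1} {out.2} {out.3} {a2.1} {a2.2} {a2.3} {a3.1} {a3.2} {a3.3}
composing w2 on (a2, a3, a1), with out.j its own outer ports: {out.1, a1.1, a1.2} {out.2, out.3, a1.3} {a2.1} {a2.2} {a2.3} {a3.1} {a3.2} {a3.3}


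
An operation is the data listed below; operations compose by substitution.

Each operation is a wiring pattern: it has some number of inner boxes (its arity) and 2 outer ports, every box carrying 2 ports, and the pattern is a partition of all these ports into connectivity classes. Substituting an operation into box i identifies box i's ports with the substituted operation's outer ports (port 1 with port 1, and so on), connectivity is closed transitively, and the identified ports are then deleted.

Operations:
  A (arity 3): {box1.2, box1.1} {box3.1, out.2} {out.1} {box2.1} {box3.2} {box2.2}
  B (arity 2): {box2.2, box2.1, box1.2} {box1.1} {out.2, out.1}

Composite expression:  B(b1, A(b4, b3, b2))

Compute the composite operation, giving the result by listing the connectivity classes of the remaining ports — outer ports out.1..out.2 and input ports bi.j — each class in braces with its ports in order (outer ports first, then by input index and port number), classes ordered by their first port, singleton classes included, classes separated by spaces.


Two ports join when wires chain via B-identified ports.
composing A on (b4, b3, b2), with out.j its own outer ports: {out.1} {out.2, b2.1} {b2.2} {b3.1} {b3.2} {b4.1, b4.2}
composing B on (b1, b4, b3, b2), with out.j its own outer ports: {out.1, out.2} {b1.1} {b1.2, b2.1} {b2.2} {b3.1} {b3.2} {b4.1, b4.2}

{out.1, out.2} {b1.1} {b1.2, b2.1} {b2.2} {b3.1} {b3.2} {b4.1, b4.2}


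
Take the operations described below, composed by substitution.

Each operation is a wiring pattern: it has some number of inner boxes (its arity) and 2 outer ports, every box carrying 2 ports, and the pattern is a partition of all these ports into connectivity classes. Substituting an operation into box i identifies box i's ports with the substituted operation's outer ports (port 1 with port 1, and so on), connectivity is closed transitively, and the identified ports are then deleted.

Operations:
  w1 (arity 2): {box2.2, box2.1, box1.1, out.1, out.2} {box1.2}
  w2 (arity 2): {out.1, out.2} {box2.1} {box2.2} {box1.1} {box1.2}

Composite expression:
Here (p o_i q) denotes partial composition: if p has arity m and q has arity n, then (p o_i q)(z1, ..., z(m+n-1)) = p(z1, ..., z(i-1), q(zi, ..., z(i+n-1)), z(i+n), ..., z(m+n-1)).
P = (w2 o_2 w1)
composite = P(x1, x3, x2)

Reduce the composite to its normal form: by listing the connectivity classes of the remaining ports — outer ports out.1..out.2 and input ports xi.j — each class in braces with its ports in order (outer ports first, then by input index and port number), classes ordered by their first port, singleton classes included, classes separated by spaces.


{out.1, out.2} {x1.1} {x1.2} {x2.1, x2.2, x3.1} {x3.2}


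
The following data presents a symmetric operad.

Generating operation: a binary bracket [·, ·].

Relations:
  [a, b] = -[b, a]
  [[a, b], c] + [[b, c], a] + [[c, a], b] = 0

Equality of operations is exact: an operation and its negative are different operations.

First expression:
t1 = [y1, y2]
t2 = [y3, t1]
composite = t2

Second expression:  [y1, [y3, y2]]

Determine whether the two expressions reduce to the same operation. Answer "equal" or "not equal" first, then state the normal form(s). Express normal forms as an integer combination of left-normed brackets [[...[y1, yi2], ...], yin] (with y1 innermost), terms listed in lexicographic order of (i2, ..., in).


not equal — first -[[y1, y2], y3], second -[[y1, y2], y3] + [[y1, y3], y2]

The first expression reduces to -[[y1, y2], y3]
The second expression reduces to -[[y1, y2], y3] + [[y1, y3], y2]
The forms do not match — not equal.


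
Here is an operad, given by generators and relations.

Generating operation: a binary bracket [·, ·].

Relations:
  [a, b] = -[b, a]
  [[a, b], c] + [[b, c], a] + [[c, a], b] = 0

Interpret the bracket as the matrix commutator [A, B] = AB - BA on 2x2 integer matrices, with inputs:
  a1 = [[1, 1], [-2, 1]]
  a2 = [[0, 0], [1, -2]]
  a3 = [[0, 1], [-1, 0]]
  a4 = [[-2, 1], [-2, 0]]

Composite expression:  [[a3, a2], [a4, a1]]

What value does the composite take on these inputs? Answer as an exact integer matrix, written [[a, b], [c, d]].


[[4, -4], [8, -4]]

[a3, a2] = [[1, -2], [-2, -1]]
[a4, a1] = [[0, -2], [-4, 0]]
[[a3, a2], [a4, a1]] = [[4, -4], [8, -4]]


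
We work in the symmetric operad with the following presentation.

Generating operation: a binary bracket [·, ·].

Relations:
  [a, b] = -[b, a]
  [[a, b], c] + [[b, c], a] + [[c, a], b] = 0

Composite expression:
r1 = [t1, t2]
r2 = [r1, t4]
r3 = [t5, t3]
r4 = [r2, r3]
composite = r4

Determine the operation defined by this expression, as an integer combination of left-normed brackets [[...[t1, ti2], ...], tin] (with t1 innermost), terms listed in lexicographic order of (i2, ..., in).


-[[[[t1, t2], t4], t3], t5] + [[[[t1, t2], t4], t5], t3]


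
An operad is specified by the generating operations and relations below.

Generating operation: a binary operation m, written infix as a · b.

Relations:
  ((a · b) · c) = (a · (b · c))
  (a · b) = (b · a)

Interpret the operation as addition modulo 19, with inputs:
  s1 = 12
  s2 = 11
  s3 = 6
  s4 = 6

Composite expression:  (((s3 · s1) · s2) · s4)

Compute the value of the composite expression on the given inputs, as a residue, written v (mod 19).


(s3 · s1) = 18
((s3 · s1) · s2) = 10
(((s3 · s1) · s2) · s4) = 16

16 (mod 19)


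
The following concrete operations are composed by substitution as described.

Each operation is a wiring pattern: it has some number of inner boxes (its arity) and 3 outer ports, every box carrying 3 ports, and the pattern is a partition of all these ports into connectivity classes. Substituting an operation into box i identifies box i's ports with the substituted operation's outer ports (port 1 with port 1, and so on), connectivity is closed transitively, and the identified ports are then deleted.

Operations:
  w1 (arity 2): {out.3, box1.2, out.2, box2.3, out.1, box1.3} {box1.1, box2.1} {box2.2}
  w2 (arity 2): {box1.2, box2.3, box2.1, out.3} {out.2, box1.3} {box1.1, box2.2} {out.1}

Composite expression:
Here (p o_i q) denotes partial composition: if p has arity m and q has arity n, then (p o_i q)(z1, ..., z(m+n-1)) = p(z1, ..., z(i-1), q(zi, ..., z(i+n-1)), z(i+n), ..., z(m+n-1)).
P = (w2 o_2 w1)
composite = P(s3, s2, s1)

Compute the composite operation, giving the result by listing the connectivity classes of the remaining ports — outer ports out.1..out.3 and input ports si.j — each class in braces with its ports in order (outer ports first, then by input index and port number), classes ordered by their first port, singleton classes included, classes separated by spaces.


{out.1} {out.2, s3.3} {out.3, s1.3, s2.2, s2.3, s3.1, s3.2} {s1.1, s2.1} {s1.2}

Reachability decides: close wires over w2-identified ports.
the subtree at w1 composes to {out.1, out.2, out.3, s1.3, s2.2, s2.3} {s1.1, s2.1} {s1.2} on (s2, s1); out.j = own outer ports
the subtree at w2 composes to {out.1} {out.2, s3.3} {out.3, s1.3, s2.2, s2.3, s3.1, s3.2} {s1.1, s2.1} {s1.2} on (s3, s2, s1); out.j = own outer ports


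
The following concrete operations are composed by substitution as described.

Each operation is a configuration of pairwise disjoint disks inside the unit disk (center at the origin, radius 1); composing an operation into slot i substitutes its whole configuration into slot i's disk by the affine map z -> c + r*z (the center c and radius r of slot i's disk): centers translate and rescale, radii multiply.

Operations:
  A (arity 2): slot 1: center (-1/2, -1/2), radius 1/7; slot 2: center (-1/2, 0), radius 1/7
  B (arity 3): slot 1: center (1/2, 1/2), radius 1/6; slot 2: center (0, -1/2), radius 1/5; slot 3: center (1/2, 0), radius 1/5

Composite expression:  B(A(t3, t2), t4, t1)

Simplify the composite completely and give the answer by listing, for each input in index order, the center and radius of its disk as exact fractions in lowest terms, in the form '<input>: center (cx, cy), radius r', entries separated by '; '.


t1: center (1/2, 0), radius 1/5; t2: center (5/12, 1/2), radius 1/42; t3: center (5/12, 5/12), radius 1/42; t4: center (0, -1/2), radius 1/5

Follow each t-input down from B: c' goes to c + r*c', radius to r*r'.
t3 passes through 2 substitutions, ending at center (5/12, 5/12), radius 1/42
t2 passes through 2 substitutions, ending at center (5/12, 1/2), radius 1/42
t4 passes through 1 substitution, ending at center (0, -1/2), radius 1/5
t1 passes through 1 substitution, ending at center (1/2, 0), radius 1/5


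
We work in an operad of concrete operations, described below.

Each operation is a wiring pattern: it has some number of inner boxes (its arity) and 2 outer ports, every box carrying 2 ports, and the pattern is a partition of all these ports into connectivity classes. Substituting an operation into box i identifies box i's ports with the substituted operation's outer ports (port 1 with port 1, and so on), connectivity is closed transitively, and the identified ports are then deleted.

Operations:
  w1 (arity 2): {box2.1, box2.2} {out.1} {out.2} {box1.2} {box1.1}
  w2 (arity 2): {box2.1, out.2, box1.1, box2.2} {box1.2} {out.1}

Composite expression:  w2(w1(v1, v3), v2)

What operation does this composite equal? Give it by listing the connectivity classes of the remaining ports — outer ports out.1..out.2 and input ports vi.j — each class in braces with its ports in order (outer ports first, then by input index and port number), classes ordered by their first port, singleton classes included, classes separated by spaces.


Substituting into w2 glues patterns; closure does the rest.
the subtree at w1 composes to {out.1} {out.2} {v1.1} {v1.2} {v3.1, v3.2} on (v1, v3); out.j = own outer ports
the subtree at w2 composes to {out.1} {out.2, v2.1, v2.2} {v1.1} {v1.2} {v3.1, v3.2} on (v1, v3, v2); out.j = own outer ports

{out.1} {out.2, v2.1, v2.2} {v1.1} {v1.2} {v3.1, v3.2}


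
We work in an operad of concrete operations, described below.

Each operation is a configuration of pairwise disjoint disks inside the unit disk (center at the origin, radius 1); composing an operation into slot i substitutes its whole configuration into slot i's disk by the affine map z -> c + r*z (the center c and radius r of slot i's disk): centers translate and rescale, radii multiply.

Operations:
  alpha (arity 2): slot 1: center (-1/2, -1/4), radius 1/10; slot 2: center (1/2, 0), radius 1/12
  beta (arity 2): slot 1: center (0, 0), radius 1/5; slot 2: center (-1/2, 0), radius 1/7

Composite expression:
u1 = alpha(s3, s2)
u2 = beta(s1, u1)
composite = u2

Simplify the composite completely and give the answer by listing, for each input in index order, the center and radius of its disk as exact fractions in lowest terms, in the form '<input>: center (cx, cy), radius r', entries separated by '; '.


Below beta, radii multiply path by path; the s-disk centers shift.
s1 passes through 1 substitution, ending at center (0, 0), radius 1/5
s3 passes through 2 substitutions, ending at center (-4/7, -1/28), radius 1/70
s2 passes through 2 substitutions, ending at center (-3/7, 0), radius 1/84

s1: center (0, 0), radius 1/5; s2: center (-3/7, 0), radius 1/84; s3: center (-4/7, -1/28), radius 1/70


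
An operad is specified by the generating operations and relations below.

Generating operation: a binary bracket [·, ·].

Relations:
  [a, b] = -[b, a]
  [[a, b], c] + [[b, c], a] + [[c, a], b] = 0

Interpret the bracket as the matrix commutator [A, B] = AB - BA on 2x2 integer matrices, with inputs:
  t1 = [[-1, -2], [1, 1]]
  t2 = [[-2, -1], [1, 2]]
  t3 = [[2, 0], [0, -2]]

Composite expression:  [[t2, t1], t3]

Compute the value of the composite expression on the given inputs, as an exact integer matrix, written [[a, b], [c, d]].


[[0, -24], [8, 0]]

[t2, t1] = [[1, 6], [2, -1]]
[[t2, t1], t3] = [[0, -24], [8, 0]]


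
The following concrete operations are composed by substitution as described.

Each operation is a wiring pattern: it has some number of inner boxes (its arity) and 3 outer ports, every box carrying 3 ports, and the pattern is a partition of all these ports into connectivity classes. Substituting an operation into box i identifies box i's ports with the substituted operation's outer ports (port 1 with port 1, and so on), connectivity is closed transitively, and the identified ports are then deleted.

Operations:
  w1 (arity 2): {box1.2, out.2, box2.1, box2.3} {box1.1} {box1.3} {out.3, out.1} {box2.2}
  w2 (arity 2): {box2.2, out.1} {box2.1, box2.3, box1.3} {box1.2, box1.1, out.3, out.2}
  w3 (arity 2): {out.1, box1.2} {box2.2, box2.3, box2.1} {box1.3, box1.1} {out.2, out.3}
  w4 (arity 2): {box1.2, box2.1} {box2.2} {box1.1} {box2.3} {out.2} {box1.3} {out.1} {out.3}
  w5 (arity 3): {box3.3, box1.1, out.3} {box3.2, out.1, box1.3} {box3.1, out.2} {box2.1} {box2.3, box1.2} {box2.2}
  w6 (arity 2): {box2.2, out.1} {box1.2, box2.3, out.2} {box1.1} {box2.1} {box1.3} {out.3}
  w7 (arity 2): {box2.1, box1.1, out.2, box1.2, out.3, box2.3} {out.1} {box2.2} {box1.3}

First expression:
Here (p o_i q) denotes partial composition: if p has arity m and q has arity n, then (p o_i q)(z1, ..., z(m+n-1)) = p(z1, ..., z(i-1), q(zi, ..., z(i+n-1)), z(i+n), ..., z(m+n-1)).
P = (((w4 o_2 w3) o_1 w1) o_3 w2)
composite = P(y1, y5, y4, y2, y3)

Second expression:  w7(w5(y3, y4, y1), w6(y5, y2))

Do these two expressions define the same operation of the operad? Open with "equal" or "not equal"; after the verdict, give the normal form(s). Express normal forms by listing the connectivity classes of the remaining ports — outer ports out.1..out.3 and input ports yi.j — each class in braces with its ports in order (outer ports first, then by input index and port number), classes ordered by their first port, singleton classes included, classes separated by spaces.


not equal: they reduce to {out.1} {out.2} {out.3} {y1.1} {y1.2, y2.2, y4.1, y4.2, y5.1, y5.3} {y1.3} {y2.1, y2.3, y4.3} {y3.1, y3.2, y3.3} {y5.2} and {out.1} {out.2, out.3, y1.1, y1.2, y2.2, y3.3} {y1.3, y3.1} {y2.1} {y2.3, y5.2} {y3.2, y4.3} {y4.1} {y4.2} {y5.1} {y5.3}
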